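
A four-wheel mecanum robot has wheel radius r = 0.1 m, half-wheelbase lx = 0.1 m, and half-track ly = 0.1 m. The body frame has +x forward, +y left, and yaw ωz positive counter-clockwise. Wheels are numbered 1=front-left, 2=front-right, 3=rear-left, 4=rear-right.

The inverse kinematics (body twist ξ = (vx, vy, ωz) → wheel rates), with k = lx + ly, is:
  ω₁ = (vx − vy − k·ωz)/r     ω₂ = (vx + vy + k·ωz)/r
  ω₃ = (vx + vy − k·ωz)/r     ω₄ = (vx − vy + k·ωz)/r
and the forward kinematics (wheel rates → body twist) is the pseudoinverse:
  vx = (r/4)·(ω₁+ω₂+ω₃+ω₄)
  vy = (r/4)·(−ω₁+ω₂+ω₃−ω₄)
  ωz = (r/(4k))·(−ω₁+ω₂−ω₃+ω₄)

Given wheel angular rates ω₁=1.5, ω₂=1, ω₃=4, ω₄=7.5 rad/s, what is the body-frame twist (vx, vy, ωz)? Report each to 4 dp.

(0.3500, -0.1000, 0.3750)

k = lx + ly = 0.1 + 0.1 = 0.2000
ω₁+ω₂+ω₃+ω₄ = 14.0000  →  vx = (0.1/4)·14.0000 = 0.3500
−ω₁+ω₂+ω₃−ω₄ = -4.0000  →  vy = (0.1/4)·-4.0000 = -0.1000
−ω₁+ω₂−ω₃+ω₄ = 3.0000  →  ωz = (0.1/0.8000)·3.0000 = 0.3750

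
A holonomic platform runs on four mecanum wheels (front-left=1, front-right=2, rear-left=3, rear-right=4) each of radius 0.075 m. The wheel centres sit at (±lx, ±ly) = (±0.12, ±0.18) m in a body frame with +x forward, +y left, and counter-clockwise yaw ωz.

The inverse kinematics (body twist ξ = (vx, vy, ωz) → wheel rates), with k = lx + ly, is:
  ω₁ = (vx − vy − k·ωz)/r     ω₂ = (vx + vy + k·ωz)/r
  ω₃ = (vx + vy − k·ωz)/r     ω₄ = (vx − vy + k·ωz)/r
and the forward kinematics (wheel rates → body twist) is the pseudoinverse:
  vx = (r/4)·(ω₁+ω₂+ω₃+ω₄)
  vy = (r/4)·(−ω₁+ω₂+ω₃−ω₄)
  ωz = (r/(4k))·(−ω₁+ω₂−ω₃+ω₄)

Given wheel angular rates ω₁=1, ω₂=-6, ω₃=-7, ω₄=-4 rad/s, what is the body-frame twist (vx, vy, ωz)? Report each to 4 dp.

k = lx + ly = 0.12 + 0.18 = 0.3000
ω₁+ω₂+ω₃+ω₄ = -16.0000  →  vx = (0.075/4)·-16.0000 = -0.3000
−ω₁+ω₂+ω₃−ω₄ = -10.0000  →  vy = (0.075/4)·-10.0000 = -0.1875
−ω₁+ω₂−ω₃+ω₄ = -4.0000  →  ωz = (0.075/1.2000)·-4.0000 = -0.2500

(-0.3000, -0.1875, -0.2500)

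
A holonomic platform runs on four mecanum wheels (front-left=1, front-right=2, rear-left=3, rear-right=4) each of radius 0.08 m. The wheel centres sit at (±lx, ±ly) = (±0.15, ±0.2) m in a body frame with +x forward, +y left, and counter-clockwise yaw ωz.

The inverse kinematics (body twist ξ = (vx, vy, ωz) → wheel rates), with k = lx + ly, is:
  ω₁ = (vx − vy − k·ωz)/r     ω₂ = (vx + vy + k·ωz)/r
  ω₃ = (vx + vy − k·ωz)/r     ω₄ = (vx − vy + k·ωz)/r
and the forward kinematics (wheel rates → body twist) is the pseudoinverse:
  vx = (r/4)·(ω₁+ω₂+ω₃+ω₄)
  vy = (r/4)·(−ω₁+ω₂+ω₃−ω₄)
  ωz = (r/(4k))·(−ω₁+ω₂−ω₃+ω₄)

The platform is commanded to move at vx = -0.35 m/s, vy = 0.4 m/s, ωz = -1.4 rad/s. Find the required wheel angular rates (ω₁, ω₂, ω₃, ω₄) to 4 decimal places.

(-3.2500, -5.5000, 6.7500, -15.5000)

k = lx + ly = 0.15 + 0.2 = 0.3500;  k·ωz = 0.3500·-1.4 = -0.4900
ω₁ (FL) = (vx − vy − k·ωz)/r = -0.2600/0.08 = -3.2500
ω₂ (FR) = (vx + vy + k·ωz)/r = -0.4400/0.08 = -5.5000
ω₃ (RL) = (vx + vy − k·ωz)/r = 0.5400/0.08 = 6.7500
ω₄ (RR) = (vx − vy + k·ωz)/r = -1.2400/0.08 = -15.5000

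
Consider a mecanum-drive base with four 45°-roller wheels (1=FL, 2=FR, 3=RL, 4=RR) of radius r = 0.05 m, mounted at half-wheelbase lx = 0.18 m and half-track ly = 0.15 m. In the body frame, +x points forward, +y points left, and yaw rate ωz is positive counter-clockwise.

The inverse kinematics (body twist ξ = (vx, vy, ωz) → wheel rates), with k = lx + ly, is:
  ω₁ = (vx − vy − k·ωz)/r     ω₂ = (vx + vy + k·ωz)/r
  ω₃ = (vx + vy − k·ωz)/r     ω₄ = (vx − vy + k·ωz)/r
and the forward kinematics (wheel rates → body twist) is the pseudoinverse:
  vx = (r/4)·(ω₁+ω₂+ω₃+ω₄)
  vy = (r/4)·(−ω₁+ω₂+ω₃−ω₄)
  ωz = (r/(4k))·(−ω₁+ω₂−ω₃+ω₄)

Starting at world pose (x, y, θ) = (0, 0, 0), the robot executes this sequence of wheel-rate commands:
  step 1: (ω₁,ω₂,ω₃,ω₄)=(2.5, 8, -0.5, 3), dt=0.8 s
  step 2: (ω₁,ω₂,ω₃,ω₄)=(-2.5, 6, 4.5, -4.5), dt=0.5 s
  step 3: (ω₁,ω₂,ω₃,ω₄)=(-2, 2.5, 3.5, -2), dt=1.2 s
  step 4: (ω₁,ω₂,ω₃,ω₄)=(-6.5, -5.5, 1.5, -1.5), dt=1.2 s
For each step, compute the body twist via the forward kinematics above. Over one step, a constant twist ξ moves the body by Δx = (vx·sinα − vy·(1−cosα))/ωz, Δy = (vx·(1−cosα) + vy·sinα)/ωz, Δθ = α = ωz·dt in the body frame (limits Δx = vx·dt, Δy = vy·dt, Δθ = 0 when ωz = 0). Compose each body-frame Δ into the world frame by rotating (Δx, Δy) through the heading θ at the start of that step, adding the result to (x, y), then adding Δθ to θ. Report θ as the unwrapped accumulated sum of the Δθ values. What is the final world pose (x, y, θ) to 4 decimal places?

step 1: ξ=(vx,vy,ωz)=(0.1625, 0.0250, 0.3409), dt=0.8 → body Δ=(0.1257, 0.0374, 0.2727) → world pose (0.1257, 0.0374, 0.2727)
step 2: ξ=(vx,vy,ωz)=(0.0438, 0.2188, -0.0189), dt=0.5 → body Δ=(0.0224, 0.1093, -0.0095) → world pose (0.1178, 0.1486, 0.2633)
step 3: ξ=(vx,vy,ωz)=(0.0250, 0.1250, -0.0379), dt=1.2 → body Δ=(0.0334, 0.1493, -0.0455) → world pose (0.1112, 0.3014, 0.2178)
step 4: ξ=(vx,vy,ωz)=(-0.1500, 0.0500, -0.0758), dt=1.2 → body Δ=(-0.1770, 0.0681, -0.0909) → world pose (-0.0763, 0.3297, 0.1269)

(-0.0763, 0.3297, 0.1269)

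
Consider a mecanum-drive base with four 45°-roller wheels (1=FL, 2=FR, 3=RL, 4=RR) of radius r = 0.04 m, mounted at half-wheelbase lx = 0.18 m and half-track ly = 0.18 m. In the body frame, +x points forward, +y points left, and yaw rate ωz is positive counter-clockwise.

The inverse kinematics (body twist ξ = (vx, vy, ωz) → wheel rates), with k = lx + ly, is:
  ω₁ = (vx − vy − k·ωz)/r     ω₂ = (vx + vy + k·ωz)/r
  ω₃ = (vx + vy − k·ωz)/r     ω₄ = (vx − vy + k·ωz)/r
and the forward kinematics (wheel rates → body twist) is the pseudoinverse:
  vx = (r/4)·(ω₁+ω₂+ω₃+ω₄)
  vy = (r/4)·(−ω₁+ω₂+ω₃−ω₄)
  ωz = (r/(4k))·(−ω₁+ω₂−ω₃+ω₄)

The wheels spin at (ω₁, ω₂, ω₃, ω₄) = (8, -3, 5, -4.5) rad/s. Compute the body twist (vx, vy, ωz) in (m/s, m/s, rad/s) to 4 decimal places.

(0.0550, -0.0150, -0.5694)

k = lx + ly = 0.18 + 0.18 = 0.3600
ω₁+ω₂+ω₃+ω₄ = 5.5000  →  vx = (0.04/4)·5.5000 = 0.0550
−ω₁+ω₂+ω₃−ω₄ = -1.5000  →  vy = (0.04/4)·-1.5000 = -0.0150
−ω₁+ω₂−ω₃+ω₄ = -20.5000  →  ωz = (0.04/1.4400)·-20.5000 = -0.5694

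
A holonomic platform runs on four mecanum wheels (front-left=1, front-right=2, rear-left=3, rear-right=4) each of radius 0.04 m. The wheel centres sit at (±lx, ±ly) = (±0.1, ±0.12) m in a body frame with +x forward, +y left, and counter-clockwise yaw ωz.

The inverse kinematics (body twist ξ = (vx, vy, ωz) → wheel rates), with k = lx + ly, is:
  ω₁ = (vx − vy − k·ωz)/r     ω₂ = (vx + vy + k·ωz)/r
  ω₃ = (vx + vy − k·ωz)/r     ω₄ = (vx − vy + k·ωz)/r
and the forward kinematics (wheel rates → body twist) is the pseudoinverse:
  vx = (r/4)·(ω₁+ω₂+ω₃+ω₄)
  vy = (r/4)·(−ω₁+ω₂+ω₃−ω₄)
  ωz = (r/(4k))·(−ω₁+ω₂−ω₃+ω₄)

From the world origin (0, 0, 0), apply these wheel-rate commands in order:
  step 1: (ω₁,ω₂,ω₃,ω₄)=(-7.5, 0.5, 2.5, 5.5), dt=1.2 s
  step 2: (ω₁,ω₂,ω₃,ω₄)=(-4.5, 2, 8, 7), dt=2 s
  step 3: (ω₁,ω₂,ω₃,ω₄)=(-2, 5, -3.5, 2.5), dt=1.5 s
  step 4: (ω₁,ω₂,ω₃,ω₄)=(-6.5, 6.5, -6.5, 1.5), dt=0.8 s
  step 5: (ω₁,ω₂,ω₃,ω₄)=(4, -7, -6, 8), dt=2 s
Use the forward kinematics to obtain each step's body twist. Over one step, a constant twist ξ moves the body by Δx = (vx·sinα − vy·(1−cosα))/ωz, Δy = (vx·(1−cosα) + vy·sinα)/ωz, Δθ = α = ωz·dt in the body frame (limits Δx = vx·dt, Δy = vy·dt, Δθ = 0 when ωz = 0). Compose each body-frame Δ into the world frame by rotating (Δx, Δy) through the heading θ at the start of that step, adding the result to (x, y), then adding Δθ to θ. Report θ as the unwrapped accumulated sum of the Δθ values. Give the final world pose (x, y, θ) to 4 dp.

(0.1777, 0.7953, 3.0227)

step 1: ξ=(vx,vy,ωz)=(0.0100, 0.0500, 0.5000), dt=1.2 → body Δ=(-0.0062, 0.0600, 0.6000) → world pose (-0.0062, 0.0600, 0.6000)
step 2: ξ=(vx,vy,ωz)=(0.1250, 0.0750, 0.2500), dt=2.0 → body Δ=(0.2030, 0.2050, 0.5000) → world pose (0.0456, 0.3438, 1.1000)
step 3: ξ=(vx,vy,ωz)=(0.0200, 0.0100, 0.5909), dt=1.5 → body Δ=(0.0200, 0.0256, 0.8864) → world pose (0.0319, 0.3732, 1.9864)
step 4: ξ=(vx,vy,ωz)=(-0.0500, 0.0500, 0.9545), dt=0.8 → body Δ=(-0.0508, 0.0217, 0.7636) → world pose (0.0325, 0.3180, 2.7500)
step 5: ξ=(vx,vy,ωz)=(-0.0100, -0.2500, 0.1364), dt=2.0 → body Δ=(0.0480, -0.4965, 0.2727) → world pose (0.1777, 0.7953, 3.0227)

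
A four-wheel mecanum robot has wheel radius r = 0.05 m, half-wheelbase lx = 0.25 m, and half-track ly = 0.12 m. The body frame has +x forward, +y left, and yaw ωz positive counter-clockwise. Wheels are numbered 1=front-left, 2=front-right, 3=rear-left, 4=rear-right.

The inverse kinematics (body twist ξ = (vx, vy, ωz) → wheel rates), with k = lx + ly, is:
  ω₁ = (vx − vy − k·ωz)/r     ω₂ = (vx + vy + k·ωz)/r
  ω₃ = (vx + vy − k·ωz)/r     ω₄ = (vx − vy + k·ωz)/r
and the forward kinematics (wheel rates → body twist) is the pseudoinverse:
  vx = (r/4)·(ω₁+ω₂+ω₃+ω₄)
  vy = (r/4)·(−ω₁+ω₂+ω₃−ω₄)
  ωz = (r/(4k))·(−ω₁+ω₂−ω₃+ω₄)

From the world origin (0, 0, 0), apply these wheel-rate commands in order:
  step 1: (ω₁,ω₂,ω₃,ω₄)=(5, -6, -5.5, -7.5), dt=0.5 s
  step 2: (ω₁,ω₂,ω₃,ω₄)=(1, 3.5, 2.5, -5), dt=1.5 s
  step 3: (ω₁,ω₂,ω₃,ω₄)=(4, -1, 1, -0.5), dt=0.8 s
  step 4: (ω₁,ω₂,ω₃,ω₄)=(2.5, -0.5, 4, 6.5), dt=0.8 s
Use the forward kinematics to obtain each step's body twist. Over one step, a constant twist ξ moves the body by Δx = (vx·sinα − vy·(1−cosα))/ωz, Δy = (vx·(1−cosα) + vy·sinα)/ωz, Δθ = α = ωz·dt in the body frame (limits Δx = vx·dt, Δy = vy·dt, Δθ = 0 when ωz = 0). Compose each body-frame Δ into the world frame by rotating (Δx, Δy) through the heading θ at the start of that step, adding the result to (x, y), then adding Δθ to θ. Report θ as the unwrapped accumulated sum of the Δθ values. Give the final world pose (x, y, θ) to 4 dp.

step 1: ξ=(vx,vy,ωz)=(-0.1750, -0.1125, -0.4392), dt=0.5 → body Δ=(-0.0929, -0.0462, -0.2196) → world pose (-0.0929, -0.0462, -0.2196)
step 2: ξ=(vx,vy,ωz)=(0.0250, 0.1250, -0.1689), dt=1.5 → body Δ=(0.0607, 0.1808, -0.2534) → world pose (0.0057, 0.1170, -0.4730)
step 3: ξ=(vx,vy,ωz)=(0.0438, -0.0438, -0.2196), dt=0.8 → body Δ=(0.0318, -0.0379, -0.1757) → world pose (0.0167, 0.0688, -0.6486)
step 4: ξ=(vx,vy,ωz)=(0.1562, -0.0688, -0.0169), dt=0.8 → body Δ=(0.1246, -0.0558, -0.0135) → world pose (0.0823, -0.0510, -0.6622)

(0.0823, -0.0510, -0.6622)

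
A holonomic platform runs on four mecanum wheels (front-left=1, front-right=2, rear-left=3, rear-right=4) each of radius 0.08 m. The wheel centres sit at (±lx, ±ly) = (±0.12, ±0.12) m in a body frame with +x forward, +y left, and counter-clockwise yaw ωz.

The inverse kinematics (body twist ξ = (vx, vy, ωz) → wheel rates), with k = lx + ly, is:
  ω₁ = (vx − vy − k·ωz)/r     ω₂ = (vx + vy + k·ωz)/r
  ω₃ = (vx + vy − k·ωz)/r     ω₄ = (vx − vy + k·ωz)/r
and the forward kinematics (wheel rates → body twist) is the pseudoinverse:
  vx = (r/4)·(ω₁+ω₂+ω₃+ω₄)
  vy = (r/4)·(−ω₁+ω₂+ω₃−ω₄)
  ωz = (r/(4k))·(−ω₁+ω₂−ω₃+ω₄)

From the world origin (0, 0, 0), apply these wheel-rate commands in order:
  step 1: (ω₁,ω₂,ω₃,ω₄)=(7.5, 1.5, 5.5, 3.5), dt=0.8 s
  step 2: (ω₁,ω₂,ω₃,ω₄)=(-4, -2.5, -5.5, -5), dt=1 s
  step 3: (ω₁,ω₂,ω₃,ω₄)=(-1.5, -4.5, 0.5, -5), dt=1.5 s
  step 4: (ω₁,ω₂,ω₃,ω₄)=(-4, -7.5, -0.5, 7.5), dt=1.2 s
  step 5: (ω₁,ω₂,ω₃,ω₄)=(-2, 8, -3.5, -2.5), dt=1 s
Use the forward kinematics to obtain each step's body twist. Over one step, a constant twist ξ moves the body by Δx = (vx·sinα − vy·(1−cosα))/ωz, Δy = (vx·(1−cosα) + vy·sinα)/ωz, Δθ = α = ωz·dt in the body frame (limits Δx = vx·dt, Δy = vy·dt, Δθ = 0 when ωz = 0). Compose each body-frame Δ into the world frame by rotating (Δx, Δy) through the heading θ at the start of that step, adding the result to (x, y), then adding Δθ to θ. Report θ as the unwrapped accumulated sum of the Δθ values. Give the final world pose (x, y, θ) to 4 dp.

(-0.3779, 0.4618, -0.0625)

step 1: ξ=(vx,vy,ωz)=(0.3600, -0.0800, -0.6667), dt=0.8 → body Δ=(0.2579, -0.1360, -0.5333) → world pose (0.2579, -0.1360, -0.5333)
step 2: ξ=(vx,vy,ωz)=(-0.3400, 0.0200, 0.1667), dt=1.0 → body Δ=(-0.3401, -0.0084, 0.1667) → world pose (-0.0392, 0.0297, -0.3667)
step 3: ξ=(vx,vy,ωz)=(-0.2100, 0.0500, -0.7083), dt=1.5 → body Δ=(-0.2228, 0.2138, -1.0625) → world pose (-0.1705, 0.3092, -1.4292)
step 4: ξ=(vx,vy,ωz)=(-0.0900, -0.2300, 0.3750), dt=1.2 → body Δ=(-0.0433, -0.2907, 0.4500) → world pose (-0.4644, 0.3111, -0.9792)
step 5: ξ=(vx,vy,ωz)=(0.0000, 0.1800, 0.9167), dt=1.0 → body Δ=(-0.0769, 0.1558, 0.9167) → world pose (-0.3779, 0.4618, -0.0625)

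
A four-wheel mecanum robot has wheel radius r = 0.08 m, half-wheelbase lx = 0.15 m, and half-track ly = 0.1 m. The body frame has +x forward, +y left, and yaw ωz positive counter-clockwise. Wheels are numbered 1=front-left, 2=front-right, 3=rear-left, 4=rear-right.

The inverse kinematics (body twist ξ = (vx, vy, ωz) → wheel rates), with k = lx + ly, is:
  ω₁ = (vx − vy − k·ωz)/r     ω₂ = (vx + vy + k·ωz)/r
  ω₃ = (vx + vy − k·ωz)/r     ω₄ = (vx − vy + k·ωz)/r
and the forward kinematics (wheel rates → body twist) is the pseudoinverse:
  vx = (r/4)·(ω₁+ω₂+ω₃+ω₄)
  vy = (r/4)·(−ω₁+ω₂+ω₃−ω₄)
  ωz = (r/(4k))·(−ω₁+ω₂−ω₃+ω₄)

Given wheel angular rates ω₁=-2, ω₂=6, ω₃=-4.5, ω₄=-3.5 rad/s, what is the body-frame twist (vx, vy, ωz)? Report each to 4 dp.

(-0.0800, 0.1400, 0.7200)

k = lx + ly = 0.15 + 0.1 = 0.2500
ω₁+ω₂+ω₃+ω₄ = -4.0000  →  vx = (0.08/4)·-4.0000 = -0.0800
−ω₁+ω₂+ω₃−ω₄ = 7.0000  →  vy = (0.08/4)·7.0000 = 0.1400
−ω₁+ω₂−ω₃+ω₄ = 9.0000  →  ωz = (0.08/1.0000)·9.0000 = 0.7200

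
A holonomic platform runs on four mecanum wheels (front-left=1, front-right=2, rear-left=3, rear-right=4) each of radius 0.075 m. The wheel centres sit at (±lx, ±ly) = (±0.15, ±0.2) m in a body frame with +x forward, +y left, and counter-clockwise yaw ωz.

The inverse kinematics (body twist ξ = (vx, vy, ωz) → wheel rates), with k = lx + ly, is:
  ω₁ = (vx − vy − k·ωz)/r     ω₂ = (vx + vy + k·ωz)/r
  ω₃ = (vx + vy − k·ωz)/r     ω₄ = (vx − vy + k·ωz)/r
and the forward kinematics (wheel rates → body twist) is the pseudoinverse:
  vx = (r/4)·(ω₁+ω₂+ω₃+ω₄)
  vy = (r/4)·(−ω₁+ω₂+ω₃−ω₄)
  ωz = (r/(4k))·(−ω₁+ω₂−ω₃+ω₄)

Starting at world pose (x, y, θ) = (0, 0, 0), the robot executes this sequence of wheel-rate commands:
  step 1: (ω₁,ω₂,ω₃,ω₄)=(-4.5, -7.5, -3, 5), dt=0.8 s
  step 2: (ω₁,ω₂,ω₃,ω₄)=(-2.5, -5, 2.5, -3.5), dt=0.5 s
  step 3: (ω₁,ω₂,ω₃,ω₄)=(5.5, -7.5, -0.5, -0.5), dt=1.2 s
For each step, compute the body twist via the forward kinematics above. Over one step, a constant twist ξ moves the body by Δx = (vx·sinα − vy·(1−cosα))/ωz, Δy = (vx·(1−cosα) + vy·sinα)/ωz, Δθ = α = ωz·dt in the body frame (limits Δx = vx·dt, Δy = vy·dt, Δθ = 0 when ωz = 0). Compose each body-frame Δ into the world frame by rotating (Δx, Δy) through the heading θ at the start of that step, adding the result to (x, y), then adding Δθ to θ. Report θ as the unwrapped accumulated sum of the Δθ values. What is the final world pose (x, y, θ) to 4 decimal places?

(-0.3919, -0.3858, -0.8491)

step 1: ξ=(vx,vy,ωz)=(-0.1875, -0.2062, 0.2679), dt=0.8 → body Δ=(-0.1312, -0.1798, 0.2143) → world pose (-0.1312, -0.1798, 0.2143)
step 2: ξ=(vx,vy,ωz)=(-0.1594, 0.0656, -0.4554), dt=0.5 → body Δ=(-0.0753, 0.0416, -0.2277) → world pose (-0.2136, -0.1551, -0.0134)
step 3: ξ=(vx,vy,ωz)=(-0.0563, -0.2437, -0.6964), dt=1.2 → body Δ=(-0.1752, -0.2330, -0.8357) → world pose (-0.3919, -0.3858, -0.8491)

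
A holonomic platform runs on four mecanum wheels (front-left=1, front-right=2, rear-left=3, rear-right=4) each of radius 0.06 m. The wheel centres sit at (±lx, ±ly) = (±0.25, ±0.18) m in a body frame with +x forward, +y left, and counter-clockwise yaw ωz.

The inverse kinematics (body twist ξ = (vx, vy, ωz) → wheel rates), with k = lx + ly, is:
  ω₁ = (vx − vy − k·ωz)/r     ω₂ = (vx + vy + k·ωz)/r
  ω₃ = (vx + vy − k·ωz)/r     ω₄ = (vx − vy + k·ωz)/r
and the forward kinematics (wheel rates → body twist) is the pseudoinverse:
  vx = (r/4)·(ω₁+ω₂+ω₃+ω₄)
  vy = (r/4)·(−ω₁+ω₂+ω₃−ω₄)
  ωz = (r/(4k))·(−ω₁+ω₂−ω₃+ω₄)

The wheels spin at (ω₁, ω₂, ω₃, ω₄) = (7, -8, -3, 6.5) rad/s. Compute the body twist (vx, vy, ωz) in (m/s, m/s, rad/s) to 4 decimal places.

(0.0375, -0.3675, -0.1919)

k = lx + ly = 0.25 + 0.18 = 0.4300
ω₁+ω₂+ω₃+ω₄ = 2.5000  →  vx = (0.06/4)·2.5000 = 0.0375
−ω₁+ω₂+ω₃−ω₄ = -24.5000  →  vy = (0.06/4)·-24.5000 = -0.3675
−ω₁+ω₂−ω₃+ω₄ = -5.5000  →  ωz = (0.06/1.7200)·-5.5000 = -0.1919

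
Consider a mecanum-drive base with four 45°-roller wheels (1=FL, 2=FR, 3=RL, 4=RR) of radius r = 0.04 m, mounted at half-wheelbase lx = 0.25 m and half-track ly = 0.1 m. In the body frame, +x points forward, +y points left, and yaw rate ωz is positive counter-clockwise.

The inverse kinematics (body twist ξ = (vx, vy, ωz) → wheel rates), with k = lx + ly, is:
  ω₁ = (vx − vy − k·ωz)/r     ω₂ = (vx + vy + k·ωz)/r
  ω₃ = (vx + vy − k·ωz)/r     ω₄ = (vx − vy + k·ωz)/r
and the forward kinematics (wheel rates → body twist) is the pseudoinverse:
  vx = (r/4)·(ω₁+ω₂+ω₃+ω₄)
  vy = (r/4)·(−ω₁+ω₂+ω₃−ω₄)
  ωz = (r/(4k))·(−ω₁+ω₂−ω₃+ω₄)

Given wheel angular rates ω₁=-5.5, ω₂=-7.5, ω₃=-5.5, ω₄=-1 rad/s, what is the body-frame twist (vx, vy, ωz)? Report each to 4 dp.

k = lx + ly = 0.25 + 0.1 = 0.3500
ω₁+ω₂+ω₃+ω₄ = -19.5000  →  vx = (0.04/4)·-19.5000 = -0.1950
−ω₁+ω₂+ω₃−ω₄ = -6.5000  →  vy = (0.04/4)·-6.5000 = -0.0650
−ω₁+ω₂−ω₃+ω₄ = 2.5000  →  ωz = (0.04/1.4000)·2.5000 = 0.0714

(-0.1950, -0.0650, 0.0714)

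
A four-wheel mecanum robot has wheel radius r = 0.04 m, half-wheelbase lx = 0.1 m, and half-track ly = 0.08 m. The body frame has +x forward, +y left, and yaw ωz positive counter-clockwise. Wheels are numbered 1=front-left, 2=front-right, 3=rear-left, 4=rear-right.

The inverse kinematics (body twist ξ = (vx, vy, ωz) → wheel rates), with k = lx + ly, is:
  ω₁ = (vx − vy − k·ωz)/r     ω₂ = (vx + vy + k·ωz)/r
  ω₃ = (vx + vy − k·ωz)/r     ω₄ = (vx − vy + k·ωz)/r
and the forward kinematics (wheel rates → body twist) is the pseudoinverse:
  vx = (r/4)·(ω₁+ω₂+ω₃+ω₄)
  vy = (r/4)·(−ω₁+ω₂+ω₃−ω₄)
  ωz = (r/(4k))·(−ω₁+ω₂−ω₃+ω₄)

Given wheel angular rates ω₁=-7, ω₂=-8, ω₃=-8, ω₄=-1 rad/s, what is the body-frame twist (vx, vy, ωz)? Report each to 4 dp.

k = lx + ly = 0.1 + 0.08 = 0.1800
ω₁+ω₂+ω₃+ω₄ = -24.0000  →  vx = (0.04/4)·-24.0000 = -0.2400
−ω₁+ω₂+ω₃−ω₄ = -8.0000  →  vy = (0.04/4)·-8.0000 = -0.0800
−ω₁+ω₂−ω₃+ω₄ = 6.0000  →  ωz = (0.04/0.7200)·6.0000 = 0.3333

(-0.2400, -0.0800, 0.3333)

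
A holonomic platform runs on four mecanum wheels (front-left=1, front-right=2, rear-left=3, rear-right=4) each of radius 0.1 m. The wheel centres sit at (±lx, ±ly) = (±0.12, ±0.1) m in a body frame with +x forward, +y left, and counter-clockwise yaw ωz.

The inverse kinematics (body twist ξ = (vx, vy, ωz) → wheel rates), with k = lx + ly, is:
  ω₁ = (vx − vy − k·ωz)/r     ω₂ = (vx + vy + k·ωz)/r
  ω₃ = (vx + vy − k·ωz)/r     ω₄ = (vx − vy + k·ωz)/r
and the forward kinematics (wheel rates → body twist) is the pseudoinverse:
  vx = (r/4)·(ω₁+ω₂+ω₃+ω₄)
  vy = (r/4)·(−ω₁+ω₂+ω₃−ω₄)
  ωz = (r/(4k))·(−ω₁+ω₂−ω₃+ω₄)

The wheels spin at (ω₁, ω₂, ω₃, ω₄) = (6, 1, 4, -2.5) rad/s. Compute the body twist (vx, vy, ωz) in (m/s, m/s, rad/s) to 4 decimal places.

(0.2125, 0.0375, -1.3068)

k = lx + ly = 0.12 + 0.1 = 0.2200
ω₁+ω₂+ω₃+ω₄ = 8.5000  →  vx = (0.1/4)·8.5000 = 0.2125
−ω₁+ω₂+ω₃−ω₄ = 1.5000  →  vy = (0.1/4)·1.5000 = 0.0375
−ω₁+ω₂−ω₃+ω₄ = -11.5000  →  ωz = (0.1/0.8800)·-11.5000 = -1.3068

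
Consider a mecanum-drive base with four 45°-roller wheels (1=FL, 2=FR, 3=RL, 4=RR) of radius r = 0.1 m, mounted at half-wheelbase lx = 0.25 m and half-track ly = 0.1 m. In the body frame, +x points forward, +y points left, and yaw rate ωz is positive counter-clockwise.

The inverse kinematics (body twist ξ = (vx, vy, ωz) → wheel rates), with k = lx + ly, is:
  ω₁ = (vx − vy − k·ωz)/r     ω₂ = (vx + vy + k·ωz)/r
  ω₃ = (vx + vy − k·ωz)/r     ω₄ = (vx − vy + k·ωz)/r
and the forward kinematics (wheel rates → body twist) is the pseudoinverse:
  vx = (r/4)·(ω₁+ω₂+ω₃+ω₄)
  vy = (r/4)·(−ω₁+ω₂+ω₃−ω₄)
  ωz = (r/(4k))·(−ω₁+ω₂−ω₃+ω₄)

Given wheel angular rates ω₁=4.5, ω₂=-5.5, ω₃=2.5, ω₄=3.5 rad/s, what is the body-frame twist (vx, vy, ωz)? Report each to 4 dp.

(0.1250, -0.2750, -0.6429)

k = lx + ly = 0.25 + 0.1 = 0.3500
ω₁+ω₂+ω₃+ω₄ = 5.0000  →  vx = (0.1/4)·5.0000 = 0.1250
−ω₁+ω₂+ω₃−ω₄ = -11.0000  →  vy = (0.1/4)·-11.0000 = -0.2750
−ω₁+ω₂−ω₃+ω₄ = -9.0000  →  ωz = (0.1/1.4000)·-9.0000 = -0.6429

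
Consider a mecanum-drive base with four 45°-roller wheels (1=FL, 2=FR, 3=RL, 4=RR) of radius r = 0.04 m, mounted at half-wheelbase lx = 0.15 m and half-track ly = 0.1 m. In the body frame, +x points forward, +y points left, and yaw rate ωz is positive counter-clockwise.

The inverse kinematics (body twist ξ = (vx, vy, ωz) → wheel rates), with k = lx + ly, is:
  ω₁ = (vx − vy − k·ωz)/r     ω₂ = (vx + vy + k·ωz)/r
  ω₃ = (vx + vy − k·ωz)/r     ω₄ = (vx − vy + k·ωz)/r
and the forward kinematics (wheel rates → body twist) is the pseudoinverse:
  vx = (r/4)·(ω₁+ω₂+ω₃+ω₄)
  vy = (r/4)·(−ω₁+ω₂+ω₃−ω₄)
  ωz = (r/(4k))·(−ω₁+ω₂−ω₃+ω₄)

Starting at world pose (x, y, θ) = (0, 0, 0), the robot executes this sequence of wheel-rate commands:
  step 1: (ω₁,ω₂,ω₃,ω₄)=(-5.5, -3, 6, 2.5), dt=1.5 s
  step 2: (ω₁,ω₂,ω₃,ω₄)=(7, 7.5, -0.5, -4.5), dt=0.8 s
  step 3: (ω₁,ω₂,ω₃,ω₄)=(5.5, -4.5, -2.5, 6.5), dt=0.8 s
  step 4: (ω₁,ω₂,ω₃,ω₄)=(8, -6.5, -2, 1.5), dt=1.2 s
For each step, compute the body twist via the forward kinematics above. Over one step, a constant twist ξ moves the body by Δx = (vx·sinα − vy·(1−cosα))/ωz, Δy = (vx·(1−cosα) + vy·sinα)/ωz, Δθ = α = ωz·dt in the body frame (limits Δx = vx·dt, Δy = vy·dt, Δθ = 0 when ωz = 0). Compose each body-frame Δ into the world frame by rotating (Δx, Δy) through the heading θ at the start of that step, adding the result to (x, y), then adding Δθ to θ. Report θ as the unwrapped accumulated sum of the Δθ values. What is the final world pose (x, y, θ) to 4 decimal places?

step 1: ξ=(vx,vy,ωz)=(0.0000, 0.0600, -0.0400), dt=1.5 → body Δ=(0.0027, 0.0899, -0.0600) → world pose (0.0027, 0.0899, -0.0600)
step 2: ξ=(vx,vy,ωz)=(0.0950, 0.0450, -0.1400), dt=0.8 → body Δ=(0.0779, 0.0317, -0.1120) → world pose (0.0823, 0.1169, -0.1720)
step 3: ξ=(vx,vy,ωz)=(0.0500, -0.1900, -0.0400), dt=0.8 → body Δ=(0.0376, -0.1526, -0.0320) → world pose (0.0932, -0.0399, -0.2040)
step 4: ξ=(vx,vy,ωz)=(0.0100, -0.1800, -0.4400), dt=1.2 → body Δ=(-0.0443, -0.2092, -0.5280) → world pose (0.0075, -0.2358, -0.7320)

(0.0075, -0.2358, -0.7320)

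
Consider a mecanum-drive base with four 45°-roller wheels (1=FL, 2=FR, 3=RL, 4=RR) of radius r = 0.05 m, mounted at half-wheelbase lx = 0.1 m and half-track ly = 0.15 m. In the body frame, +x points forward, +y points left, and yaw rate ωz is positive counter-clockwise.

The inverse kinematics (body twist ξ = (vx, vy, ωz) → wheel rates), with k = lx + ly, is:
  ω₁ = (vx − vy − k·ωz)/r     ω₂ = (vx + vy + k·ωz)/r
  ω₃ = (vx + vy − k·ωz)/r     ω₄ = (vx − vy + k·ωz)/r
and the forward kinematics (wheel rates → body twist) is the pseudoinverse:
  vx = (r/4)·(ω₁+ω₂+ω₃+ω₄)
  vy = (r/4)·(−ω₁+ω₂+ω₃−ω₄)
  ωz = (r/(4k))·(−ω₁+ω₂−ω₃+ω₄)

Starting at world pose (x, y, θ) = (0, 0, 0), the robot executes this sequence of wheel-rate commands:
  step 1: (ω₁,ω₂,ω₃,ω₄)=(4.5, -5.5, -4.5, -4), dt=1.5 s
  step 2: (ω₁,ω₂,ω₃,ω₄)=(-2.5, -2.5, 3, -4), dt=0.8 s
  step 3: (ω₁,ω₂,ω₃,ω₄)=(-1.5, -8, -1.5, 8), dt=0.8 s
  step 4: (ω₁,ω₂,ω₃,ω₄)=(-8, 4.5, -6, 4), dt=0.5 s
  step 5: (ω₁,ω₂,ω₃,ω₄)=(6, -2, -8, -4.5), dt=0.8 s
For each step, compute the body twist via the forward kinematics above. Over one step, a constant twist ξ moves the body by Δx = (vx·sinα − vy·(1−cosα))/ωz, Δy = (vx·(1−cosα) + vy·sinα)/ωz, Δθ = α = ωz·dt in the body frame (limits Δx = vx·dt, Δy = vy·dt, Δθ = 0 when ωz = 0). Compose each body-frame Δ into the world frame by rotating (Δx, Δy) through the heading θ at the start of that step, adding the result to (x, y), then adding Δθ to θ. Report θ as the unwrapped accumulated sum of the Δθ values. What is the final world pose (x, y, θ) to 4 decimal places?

step 1: ξ=(vx,vy,ωz)=(-0.1188, -0.1313, -0.4750), dt=1.5 → body Δ=(-0.2307, -0.1198, -0.7125) → world pose (-0.2307, -0.1198, -0.7125)
step 2: ξ=(vx,vy,ωz)=(-0.0750, 0.0875, -0.3500), dt=0.8 → body Δ=(-0.0495, 0.0774, -0.2800) → world pose (-0.2175, -0.0289, -0.9925)
step 3: ξ=(vx,vy,ωz)=(-0.0375, -0.2000, 0.1500), dt=0.8 → body Δ=(-0.0203, -0.1614, 0.1200) → world pose (-0.3638, -0.1001, -0.8725)
step 4: ξ=(vx,vy,ωz)=(-0.0688, 0.0312, 1.1250), dt=0.5 → body Δ=(-0.0369, 0.0054, 0.5625) → world pose (-0.3833, -0.0684, -0.3100)
step 5: ξ=(vx,vy,ωz)=(-0.1062, -0.1438, -0.2250), dt=0.8 → body Δ=(-0.0949, -0.1068, -0.1800) → world pose (-0.5062, -0.1411, -0.4900)

(-0.5062, -0.1411, -0.4900)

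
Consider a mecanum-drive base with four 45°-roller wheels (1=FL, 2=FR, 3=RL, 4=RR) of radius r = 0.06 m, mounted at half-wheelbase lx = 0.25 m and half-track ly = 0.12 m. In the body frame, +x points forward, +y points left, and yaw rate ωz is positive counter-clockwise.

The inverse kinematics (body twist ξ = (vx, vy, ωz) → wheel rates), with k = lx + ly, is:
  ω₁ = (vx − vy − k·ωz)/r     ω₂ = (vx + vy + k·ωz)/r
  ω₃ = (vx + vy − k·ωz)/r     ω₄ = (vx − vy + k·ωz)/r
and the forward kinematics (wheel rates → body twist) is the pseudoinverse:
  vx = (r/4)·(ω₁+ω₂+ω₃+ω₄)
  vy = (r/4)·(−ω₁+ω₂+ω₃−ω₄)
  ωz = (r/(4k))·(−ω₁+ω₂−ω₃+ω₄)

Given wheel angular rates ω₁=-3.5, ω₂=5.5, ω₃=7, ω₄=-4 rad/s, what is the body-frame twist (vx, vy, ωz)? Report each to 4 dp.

k = lx + ly = 0.25 + 0.12 = 0.3700
ω₁+ω₂+ω₃+ω₄ = 5.0000  →  vx = (0.06/4)·5.0000 = 0.0750
−ω₁+ω₂+ω₃−ω₄ = 20.0000  →  vy = (0.06/4)·20.0000 = 0.3000
−ω₁+ω₂−ω₃+ω₄ = -2.0000  →  ωz = (0.06/1.4800)·-2.0000 = -0.0811

(0.0750, 0.3000, -0.0811)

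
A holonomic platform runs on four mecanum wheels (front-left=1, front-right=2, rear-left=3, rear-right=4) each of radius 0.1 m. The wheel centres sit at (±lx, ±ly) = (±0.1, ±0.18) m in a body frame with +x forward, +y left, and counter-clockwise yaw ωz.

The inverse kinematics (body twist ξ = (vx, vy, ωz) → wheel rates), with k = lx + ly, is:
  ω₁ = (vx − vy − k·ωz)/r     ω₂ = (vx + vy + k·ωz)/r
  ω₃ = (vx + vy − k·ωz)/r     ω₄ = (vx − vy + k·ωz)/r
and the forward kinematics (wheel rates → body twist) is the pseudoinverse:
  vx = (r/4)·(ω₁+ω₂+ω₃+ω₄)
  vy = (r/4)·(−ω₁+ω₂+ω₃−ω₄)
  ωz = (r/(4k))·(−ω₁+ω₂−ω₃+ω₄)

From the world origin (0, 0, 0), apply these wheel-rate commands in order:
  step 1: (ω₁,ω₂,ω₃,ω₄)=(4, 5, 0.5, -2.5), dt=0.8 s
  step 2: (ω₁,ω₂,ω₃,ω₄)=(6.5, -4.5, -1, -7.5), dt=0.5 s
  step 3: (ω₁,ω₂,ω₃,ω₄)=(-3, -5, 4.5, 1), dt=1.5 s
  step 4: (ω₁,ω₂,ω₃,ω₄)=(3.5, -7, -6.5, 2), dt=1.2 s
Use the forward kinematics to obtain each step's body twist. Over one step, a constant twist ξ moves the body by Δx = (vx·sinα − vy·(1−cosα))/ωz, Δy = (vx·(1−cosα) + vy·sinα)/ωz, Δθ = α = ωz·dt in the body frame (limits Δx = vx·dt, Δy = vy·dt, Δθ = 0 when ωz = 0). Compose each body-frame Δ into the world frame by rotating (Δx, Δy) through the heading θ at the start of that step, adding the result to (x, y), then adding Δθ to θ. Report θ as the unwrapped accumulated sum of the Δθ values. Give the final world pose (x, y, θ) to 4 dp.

step 1: ξ=(vx,vy,ωz)=(0.1750, 0.1000, -0.1786), dt=0.8 → body Δ=(0.1452, 0.0697, -0.1429) → world pose (0.1452, 0.0697, -0.1429)
step 2: ξ=(vx,vy,ωz)=(-0.1625, -0.1125, -1.5625), dt=0.5 → body Δ=(-0.0941, -0.0205, -0.7813) → world pose (0.0492, 0.0628, -0.9241)
step 3: ξ=(vx,vy,ωz)=(-0.0625, 0.0375, -0.4911), dt=1.5 → body Δ=(-0.0657, 0.0843, -0.7366) → world pose (0.0768, 0.1660, -1.6607)
step 4: ξ=(vx,vy,ωz)=(-0.2000, -0.4750, -0.1786), dt=1.2 → body Δ=(-0.2990, -0.5400, -0.2143) → world pose (-0.4342, 0.5123, -1.8750)

(-0.4342, 0.5123, -1.8750)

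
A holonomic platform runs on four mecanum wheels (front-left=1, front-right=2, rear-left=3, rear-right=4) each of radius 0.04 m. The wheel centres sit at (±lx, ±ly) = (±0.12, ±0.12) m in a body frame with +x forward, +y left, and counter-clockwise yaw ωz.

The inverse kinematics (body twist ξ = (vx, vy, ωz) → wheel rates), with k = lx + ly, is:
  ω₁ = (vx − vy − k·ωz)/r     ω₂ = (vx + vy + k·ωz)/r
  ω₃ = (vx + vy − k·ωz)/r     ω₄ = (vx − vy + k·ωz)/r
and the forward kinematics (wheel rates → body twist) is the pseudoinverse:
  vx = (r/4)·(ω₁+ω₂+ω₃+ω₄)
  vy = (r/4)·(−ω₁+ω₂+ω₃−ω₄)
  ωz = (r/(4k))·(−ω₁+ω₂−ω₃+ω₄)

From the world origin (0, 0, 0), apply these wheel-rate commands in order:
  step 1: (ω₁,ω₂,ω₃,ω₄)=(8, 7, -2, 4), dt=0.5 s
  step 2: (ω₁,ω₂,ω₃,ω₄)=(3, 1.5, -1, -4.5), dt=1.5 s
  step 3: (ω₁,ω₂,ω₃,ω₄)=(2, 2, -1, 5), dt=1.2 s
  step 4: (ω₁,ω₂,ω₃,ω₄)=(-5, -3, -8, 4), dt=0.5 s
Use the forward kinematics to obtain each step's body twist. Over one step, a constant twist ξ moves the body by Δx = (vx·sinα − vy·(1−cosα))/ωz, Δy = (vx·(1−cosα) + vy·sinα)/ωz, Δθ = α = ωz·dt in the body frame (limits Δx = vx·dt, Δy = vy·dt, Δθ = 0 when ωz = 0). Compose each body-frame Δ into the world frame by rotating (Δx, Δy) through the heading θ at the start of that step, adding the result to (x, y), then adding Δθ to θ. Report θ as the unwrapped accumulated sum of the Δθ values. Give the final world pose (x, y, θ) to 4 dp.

step 1: ξ=(vx,vy,ωz)=(0.1700, -0.0700, 0.2083), dt=0.5 → body Δ=(0.0867, -0.0305, 0.1042) → world pose (0.0867, -0.0305, 0.1042)
step 2: ξ=(vx,vy,ωz)=(-0.0100, 0.0200, -0.2083), dt=1.5 → body Δ=(-0.0101, 0.0318, -0.3125) → world pose (0.0733, 0.0001, -0.2083)
step 3: ξ=(vx,vy,ωz)=(0.0800, -0.0600, 0.2500), dt=1.2 → body Δ=(0.1053, -0.0566, 0.3000) → world pose (0.1646, -0.0771, 0.0917)
step 4: ξ=(vx,vy,ωz)=(-0.1200, -0.1000, 0.5833), dt=0.5 → body Δ=(-0.0519, -0.0580, 0.2917) → world pose (0.1182, -0.1396, 0.3833)

(0.1182, -0.1396, 0.3833)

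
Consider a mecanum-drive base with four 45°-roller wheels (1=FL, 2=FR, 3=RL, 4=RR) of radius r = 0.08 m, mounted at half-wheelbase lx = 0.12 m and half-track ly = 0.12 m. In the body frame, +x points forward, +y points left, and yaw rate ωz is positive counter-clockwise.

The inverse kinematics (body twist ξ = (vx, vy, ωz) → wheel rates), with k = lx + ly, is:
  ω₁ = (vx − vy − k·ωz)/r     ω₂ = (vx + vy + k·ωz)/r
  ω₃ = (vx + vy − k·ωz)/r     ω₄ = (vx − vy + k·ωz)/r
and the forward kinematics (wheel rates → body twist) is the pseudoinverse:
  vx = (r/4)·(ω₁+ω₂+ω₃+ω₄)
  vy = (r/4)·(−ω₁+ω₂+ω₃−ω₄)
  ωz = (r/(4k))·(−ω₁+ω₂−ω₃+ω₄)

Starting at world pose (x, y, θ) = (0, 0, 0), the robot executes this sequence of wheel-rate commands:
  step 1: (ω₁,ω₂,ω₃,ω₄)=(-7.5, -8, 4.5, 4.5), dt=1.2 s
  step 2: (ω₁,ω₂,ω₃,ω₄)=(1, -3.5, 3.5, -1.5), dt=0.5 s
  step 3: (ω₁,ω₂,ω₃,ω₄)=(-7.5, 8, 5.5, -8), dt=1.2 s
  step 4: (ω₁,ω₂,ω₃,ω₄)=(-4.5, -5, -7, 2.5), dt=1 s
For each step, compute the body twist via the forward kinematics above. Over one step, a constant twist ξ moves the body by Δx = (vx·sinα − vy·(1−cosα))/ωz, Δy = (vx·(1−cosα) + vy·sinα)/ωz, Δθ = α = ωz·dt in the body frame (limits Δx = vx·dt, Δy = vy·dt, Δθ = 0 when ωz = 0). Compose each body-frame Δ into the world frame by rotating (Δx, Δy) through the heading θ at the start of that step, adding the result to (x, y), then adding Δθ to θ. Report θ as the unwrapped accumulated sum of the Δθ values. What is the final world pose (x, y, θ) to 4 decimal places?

(-0.2154, 0.4389, 0.5042)

step 1: ξ=(vx,vy,ωz)=(-0.1300, -0.0100, -0.0417), dt=1.2 → body Δ=(-0.1562, -0.0081, -0.0500) → world pose (-0.1562, -0.0081, -0.0500)
step 2: ξ=(vx,vy,ωz)=(-0.0100, 0.0100, -0.7917), dt=0.5 → body Δ=(-0.0039, 0.0058, -0.3958) → world pose (-0.1598, -0.0021, -0.4458)
step 3: ξ=(vx,vy,ωz)=(-0.0400, 0.5800, 0.1667), dt=1.2 → body Δ=(-0.1170, 0.6866, 0.2000) → world pose (0.0306, 0.6679, -0.2458)
step 4: ξ=(vx,vy,ωz)=(-0.2800, -0.2000, 0.7500), dt=1.0 → body Δ=(-0.1829, -0.2819, 0.7500) → world pose (-0.2154, 0.4389, 0.5042)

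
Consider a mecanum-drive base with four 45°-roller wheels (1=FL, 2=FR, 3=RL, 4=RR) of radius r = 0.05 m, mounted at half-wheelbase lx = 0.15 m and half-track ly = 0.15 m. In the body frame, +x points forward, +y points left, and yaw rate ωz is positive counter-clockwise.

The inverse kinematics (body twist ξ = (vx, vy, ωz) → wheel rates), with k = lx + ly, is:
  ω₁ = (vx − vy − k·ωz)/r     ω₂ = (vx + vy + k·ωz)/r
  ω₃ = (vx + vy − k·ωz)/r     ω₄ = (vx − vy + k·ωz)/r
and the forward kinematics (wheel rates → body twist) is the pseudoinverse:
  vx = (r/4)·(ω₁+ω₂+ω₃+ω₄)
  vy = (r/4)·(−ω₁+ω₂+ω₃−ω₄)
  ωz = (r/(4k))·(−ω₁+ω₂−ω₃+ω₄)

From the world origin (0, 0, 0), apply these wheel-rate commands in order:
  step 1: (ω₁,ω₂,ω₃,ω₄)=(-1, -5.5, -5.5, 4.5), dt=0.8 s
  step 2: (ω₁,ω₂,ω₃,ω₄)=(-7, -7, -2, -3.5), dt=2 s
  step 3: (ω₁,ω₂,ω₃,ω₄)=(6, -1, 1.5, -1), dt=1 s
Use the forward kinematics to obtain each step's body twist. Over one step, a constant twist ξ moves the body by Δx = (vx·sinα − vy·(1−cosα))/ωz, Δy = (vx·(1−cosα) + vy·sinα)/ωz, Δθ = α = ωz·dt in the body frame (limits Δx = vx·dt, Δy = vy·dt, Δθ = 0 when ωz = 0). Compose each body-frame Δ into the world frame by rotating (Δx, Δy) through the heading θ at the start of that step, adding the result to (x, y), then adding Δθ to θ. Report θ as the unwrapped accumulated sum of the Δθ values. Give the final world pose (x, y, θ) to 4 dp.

(-0.4896, -0.2374, -0.3375)

step 1: ξ=(vx,vy,ωz)=(-0.0938, -0.1813, 0.2292), dt=0.8 → body Δ=(-0.0613, -0.1510, 0.1833) → world pose (-0.0613, -0.1510, 0.1833)
step 2: ξ=(vx,vy,ωz)=(-0.2438, 0.0188, -0.0625), dt=2.0 → body Δ=(-0.4839, 0.0678, -0.1250) → world pose (-0.5495, -0.1726, 0.0583)
step 3: ξ=(vx,vy,ωz)=(0.0688, -0.0563, -0.3958), dt=1.0 → body Δ=(0.0560, -0.0682, -0.3958) → world pose (-0.4896, -0.2374, -0.3375)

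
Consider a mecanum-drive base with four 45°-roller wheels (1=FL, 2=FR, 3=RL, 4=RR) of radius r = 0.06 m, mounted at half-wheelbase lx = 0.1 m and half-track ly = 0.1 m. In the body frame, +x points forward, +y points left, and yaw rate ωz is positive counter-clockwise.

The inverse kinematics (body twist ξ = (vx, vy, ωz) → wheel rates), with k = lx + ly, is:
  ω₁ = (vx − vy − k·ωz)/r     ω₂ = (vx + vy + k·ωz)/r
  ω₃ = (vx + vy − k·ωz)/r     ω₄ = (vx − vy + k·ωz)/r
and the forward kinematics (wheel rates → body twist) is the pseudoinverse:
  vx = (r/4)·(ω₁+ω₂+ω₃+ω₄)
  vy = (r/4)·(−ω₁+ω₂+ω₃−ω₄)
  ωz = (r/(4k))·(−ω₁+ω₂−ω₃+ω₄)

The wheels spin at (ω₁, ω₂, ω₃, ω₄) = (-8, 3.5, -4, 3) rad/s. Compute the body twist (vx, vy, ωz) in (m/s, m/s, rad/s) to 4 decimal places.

(-0.0825, 0.0675, 1.3875)

k = lx + ly = 0.1 + 0.1 = 0.2000
ω₁+ω₂+ω₃+ω₄ = -5.5000  →  vx = (0.06/4)·-5.5000 = -0.0825
−ω₁+ω₂+ω₃−ω₄ = 4.5000  →  vy = (0.06/4)·4.5000 = 0.0675
−ω₁+ω₂−ω₃+ω₄ = 18.5000  →  ωz = (0.06/0.8000)·18.5000 = 1.3875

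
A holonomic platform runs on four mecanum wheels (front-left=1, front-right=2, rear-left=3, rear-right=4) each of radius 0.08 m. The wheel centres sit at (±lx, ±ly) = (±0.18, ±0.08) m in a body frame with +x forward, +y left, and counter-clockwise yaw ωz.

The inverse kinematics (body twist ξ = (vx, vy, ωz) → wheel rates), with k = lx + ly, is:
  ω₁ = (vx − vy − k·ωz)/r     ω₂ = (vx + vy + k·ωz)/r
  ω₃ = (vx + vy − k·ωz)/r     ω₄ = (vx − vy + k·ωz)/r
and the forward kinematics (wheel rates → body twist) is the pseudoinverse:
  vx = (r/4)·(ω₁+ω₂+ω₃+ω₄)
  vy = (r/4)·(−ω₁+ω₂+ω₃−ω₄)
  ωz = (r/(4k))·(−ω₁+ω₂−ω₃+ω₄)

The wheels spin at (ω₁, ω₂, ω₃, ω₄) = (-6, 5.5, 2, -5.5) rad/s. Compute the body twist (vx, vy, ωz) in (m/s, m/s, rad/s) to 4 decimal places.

k = lx + ly = 0.18 + 0.08 = 0.2600
ω₁+ω₂+ω₃+ω₄ = -4.0000  →  vx = (0.08/4)·-4.0000 = -0.0800
−ω₁+ω₂+ω₃−ω₄ = 19.0000  →  vy = (0.08/4)·19.0000 = 0.3800
−ω₁+ω₂−ω₃+ω₄ = 4.0000  →  ωz = (0.08/1.0400)·4.0000 = 0.3077

(-0.0800, 0.3800, 0.3077)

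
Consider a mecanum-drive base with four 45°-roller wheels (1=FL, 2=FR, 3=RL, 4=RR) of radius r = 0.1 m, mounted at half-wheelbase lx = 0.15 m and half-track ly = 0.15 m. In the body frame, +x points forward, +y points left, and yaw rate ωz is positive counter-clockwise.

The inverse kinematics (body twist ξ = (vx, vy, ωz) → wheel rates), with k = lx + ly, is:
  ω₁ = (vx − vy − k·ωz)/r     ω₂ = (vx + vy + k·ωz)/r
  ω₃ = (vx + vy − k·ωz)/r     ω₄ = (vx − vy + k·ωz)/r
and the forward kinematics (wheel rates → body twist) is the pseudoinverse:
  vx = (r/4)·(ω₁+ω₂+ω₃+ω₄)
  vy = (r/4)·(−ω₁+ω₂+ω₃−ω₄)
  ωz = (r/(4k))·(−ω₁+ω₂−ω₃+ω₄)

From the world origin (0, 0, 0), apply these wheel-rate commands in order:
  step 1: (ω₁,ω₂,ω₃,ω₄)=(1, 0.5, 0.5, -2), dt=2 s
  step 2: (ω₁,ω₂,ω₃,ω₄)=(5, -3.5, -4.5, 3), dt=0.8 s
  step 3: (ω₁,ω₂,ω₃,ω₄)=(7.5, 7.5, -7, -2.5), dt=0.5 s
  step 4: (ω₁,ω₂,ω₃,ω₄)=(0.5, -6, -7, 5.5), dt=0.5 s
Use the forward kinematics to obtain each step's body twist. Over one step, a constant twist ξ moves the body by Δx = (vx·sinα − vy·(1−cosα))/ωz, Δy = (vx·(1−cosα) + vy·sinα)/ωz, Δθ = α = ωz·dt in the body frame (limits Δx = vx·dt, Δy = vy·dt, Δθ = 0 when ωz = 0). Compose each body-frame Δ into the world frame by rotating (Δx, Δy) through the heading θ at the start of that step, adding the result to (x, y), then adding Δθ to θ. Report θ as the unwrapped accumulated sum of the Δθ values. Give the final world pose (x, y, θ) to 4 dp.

step 1: ξ=(vx,vy,ωz)=(0.0000, 0.0500, -0.2500), dt=2.0 → body Δ=(0.0245, 0.0959, -0.5000) → world pose (0.0245, 0.0959, -0.5000)
step 2: ξ=(vx,vy,ωz)=(0.0000, -0.4000, -0.0833), dt=0.8 → body Δ=(-0.0107, -0.3198, -0.0667) → world pose (-0.1382, -0.1796, -0.5667)
step 3: ξ=(vx,vy,ωz)=(0.1375, -0.1125, 0.3750), dt=0.5 → body Δ=(0.0736, -0.0495, 0.1875) → world pose (-0.1026, -0.2609, -0.3792)
step 4: ξ=(vx,vy,ωz)=(-0.1750, -0.4750, 0.5000), dt=0.5 → body Δ=(-0.0571, -0.2459, 0.2500) → world pose (-0.2467, -0.4682, -0.1292)

(-0.2467, -0.4682, -0.1292)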